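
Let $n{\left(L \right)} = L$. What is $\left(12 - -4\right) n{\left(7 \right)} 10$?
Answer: $1120$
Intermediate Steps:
$\left(12 - -4\right) n{\left(7 \right)} 10 = \left(12 - -4\right) 7 \cdot 10 = \left(12 + 4\right) 7 \cdot 10 = 16 \cdot 7 \cdot 10 = 112 \cdot 10 = 1120$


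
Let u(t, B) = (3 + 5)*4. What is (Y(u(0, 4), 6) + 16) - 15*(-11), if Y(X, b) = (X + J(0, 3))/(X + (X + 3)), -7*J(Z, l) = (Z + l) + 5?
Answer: 85105/469 ≈ 181.46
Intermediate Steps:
J(Z, l) = -5/7 - Z/7 - l/7 (J(Z, l) = -((Z + l) + 5)/7 = -(5 + Z + l)/7 = -5/7 - Z/7 - l/7)
u(t, B) = 32 (u(t, B) = 8*4 = 32)
Y(X, b) = (-8/7 + X)/(3 + 2*X) (Y(X, b) = (X + (-5/7 - 1/7*0 - 1/7*3))/(X + (X + 3)) = (X + (-5/7 + 0 - 3/7))/(X + (3 + X)) = (X - 8/7)/(3 + 2*X) = (-8/7 + X)/(3 + 2*X))
(Y(u(0, 4), 6) + 16) - 15*(-11) = ((-8 + 7*32)/(7*(3 + 2*32)) + 16) - 15*(-11) = ((-8 + 224)/(7*(3 + 64)) + 16) + 165 = ((1/7)*216/67 + 16) + 165 = ((1/7)*(1/67)*216 + 16) + 165 = (216/469 + 16) + 165 = 7720/469 + 165 = 85105/469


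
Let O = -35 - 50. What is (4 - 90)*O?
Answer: 7310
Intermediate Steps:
O = -85
(4 - 90)*O = (4 - 90)*(-85) = -86*(-85) = 7310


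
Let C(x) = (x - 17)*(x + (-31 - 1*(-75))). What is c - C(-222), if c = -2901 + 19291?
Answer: -26152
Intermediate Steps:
C(x) = (-17 + x)*(44 + x) (C(x) = (-17 + x)*(x + (-31 + 75)) = (-17 + x)*(x + 44) = (-17 + x)*(44 + x))
c = 16390
c - C(-222) = 16390 - (-748 + (-222)**2 + 27*(-222)) = 16390 - (-748 + 49284 - 5994) = 16390 - 1*42542 = 16390 - 42542 = -26152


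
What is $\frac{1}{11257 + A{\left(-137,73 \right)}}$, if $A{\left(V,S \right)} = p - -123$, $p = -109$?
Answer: $\frac{1}{11271} \approx 8.8723 \cdot 10^{-5}$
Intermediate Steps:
$A{\left(V,S \right)} = 14$ ($A{\left(V,S \right)} = -109 - -123 = -109 + 123 = 14$)
$\frac{1}{11257 + A{\left(-137,73 \right)}} = \frac{1}{11257 + 14} = \frac{1}{11271}$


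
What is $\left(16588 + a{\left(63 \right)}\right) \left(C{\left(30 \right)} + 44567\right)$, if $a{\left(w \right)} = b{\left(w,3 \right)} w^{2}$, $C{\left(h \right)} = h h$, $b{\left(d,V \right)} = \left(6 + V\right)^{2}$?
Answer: $15371346959$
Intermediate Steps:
$C{\left(h \right)} = h^{2}$
$a{\left(w \right)} = 81 w^{2}$ ($a{\left(w \right)} = \left(6 + 3\right)^{2} w^{2} = 9^{2} w^{2} = 81 w^{2}$)
$\left(16588 + a{\left(63 \right)}\right) \left(C{\left(30 \right)} + 44567\right) = \left(16588 + 81 \cdot 63^{2}\right) \left(30^{2} + 44567\right) = \left(16588 + 81 \cdot 3969\right) \left(900 + 44567\right) = \left(16588 + 321489\right) 45467 = 338077 \cdot 45467 = 15371346959$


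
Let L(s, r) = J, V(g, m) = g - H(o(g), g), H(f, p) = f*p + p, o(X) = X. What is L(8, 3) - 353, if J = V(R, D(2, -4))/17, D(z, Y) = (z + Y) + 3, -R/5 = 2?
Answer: -6101/17 ≈ -358.88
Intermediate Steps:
R = -10 (R = -5*2 = -10)
H(f, p) = p + f*p
D(z, Y) = 3 + Y + z (D(z, Y) = (Y + z) + 3 = 3 + Y + z)
V(g, m) = g - g*(1 + g)
J = -100/17 (J = -1*(-10)**2/17 = -1*100*(1/17) = -100*1/17 = -100/17 ≈ -5.8824)
L(s, r) = -100/17
L(8, 3) - 353 = -100/17 - 353 = -6101/17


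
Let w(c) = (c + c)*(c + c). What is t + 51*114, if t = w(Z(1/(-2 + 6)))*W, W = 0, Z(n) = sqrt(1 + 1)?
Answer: 5814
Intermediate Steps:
Z(n) = sqrt(2)
w(c) = 4*c**2 (w(c) = (2*c)*(2*c) = 4*c**2)
t = 0 (t = (4*(sqrt(2))**2)*0 = (4*2)*0 = 8*0 = 0)
t + 51*114 = 0 + 51*114 = 0 + 5814 = 5814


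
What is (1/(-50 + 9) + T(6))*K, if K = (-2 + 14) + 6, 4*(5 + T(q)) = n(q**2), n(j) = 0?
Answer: -3708/41 ≈ -90.439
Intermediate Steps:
T(q) = -5 (T(q) = -5 + (1/4)*0 = -5 + 0 = -5)
K = 18 (K = 12 + 6 = 18)
(1/(-50 + 9) + T(6))*K = (1/(-50 + 9) - 5)*18 = (1/(-41) - 5)*18 = (-1/41 - 5)*18 = -206/41*18 = -3708/41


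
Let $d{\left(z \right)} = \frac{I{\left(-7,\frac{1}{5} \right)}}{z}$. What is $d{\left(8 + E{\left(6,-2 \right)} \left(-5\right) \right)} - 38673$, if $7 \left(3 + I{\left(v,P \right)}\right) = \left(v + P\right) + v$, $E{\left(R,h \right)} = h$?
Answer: $- \frac{4060694}{105} \approx -38673.0$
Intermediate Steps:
$I{\left(v,P \right)} = -3 + \frac{P}{7} + \frac{2 v}{7}$ ($I{\left(v,P \right)} = -3 + \frac{\left(v + P\right) + v}{7} = -3 + \frac{\left(P + v\right) + v}{7} = -3 + \frac{P + 2 v}{7} = -3 + \left(\frac{P}{7} + \frac{2 v}{7}\right) = -3 + \frac{P}{7} + \frac{2 v}{7}$)
$d{\left(z \right)} = - \frac{174}{35 z}$ ($d{\left(z \right)} = \frac{-3 + \frac{1}{7 \cdot 5} + \frac{2}{7} \left(-7\right)}{z} = \frac{-3 + \frac{1}{7} \cdot \frac{1}{5} - 2}{z} = \frac{-3 + \frac{1}{35} - 2}{z} = - \frac{174}{35 z}$)
$d{\left(8 + E{\left(6,-2 \right)} \left(-5\right) \right)} - 38673 = - \frac{174}{35 \left(8 - -10\right)} - 38673 = - \frac{174}{35 \left(8 + 10\right)} - 38673 = - \frac{174}{35 \cdot 18} - 38673 = \left(- \frac{174}{35}\right) \frac{1}{18} - 38673 = - \frac{29}{105} - 38673 = - \frac{4060694}{105}$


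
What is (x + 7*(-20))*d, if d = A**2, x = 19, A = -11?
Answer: -14641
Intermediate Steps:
d = 121 (d = (-11)**2 = 121)
(x + 7*(-20))*d = (19 + 7*(-20))*121 = (19 - 140)*121 = -121*121 = -14641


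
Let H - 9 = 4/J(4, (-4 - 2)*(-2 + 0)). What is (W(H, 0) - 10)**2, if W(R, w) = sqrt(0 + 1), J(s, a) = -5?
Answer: 81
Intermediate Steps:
H = 41/5 (H = 9 + 4/(-5) = 9 + 4*(-1/5) = 9 - 4/5 = 41/5 ≈ 8.2000)
W(R, w) = 1 (W(R, w) = sqrt(1) = 1)
(W(H, 0) - 10)**2 = (1 - 10)**2 = (-9)**2 = 81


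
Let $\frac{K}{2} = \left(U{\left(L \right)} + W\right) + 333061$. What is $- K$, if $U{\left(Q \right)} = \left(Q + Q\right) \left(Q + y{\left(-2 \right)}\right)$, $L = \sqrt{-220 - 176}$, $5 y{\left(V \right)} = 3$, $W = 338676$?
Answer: $-1341890 - \frac{72 i \sqrt{11}}{5} \approx -1.3419 \cdot 10^{6} - 47.759 i$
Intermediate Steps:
$y{\left(V \right)} = \frac{3}{5}$ ($y{\left(V \right)} = \frac{1}{5} \cdot 3 = \frac{3}{5}$)
$L = 6 i \sqrt{11}$ ($L = \sqrt{-396} = 6 i \sqrt{11} \approx 19.9 i$)
$U{\left(Q \right)} = 2 Q \left(\frac{3}{5} + Q\right)$ ($U{\left(Q \right)} = \left(Q + Q\right) \left(Q + \frac{3}{5}\right) = 2 Q \left(\frac{3}{5} + Q\right)$)
$K = 1343474 + \frac{24 i \sqrt{11} \left(3 + 30 i \sqrt{11}\right)}{5}$ ($K = 2 \left(\left(\frac{2 \cdot 6 i \sqrt{11} \left(3 + 5 \cdot 6 i \sqrt{11}\right)}{5} + 338676\right) + 333061\right) = 2 \left(\left(\frac{2 \cdot 6 i \sqrt{11} \left(3 + 30 i \sqrt{11}\right)}{5} + 338676\right) + 333061\right) = 2 \left(\left(\frac{12 i \sqrt{11} \left(3 + 30 i \sqrt{11}\right)}{5} + 338676\right) + 333061\right) = 2 \left(\left(338676 + \frac{12 i \sqrt{11} \left(3 + 30 i \sqrt{11}\right)}{5}\right) + 333061\right) = 2 \left(671737 + \frac{12 i \sqrt{11} \left(3 + 30 i \sqrt{11}\right)}{5}\right) = 1343474 + \frac{24 i \sqrt{11} \left(3 + 30 i \sqrt{11}\right)}{5} \approx 1.3419 \cdot 10^{6} + 47.759 i$)
$- K = - (1341890 + \frac{72 i \sqrt{11}}{5}) = -1341890 - \frac{72 i \sqrt{11}}{5}$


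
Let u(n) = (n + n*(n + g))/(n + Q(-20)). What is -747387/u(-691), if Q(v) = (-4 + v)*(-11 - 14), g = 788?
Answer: -9716031/9674 ≈ -1004.3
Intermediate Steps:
Q(v) = 100 - 25*v (Q(v) = (-4 + v)*(-25) = 100 - 25*v)
u(n) = (n + n*(788 + n))/(600 + n) (u(n) = (n + n*(n + 788))/(n + (100 - 25*(-20))) = (n + n*(788 + n))/(n + (100 + 500)) = (n + n*(788 + n))/(n + 600) = (n + n*(788 + n))/(600 + n))
-747387/u(-691) = -747387*(-(600 - 691)/(691*(789 - 691))) = -747387/((-691*98/(-91))) = -747387/((-691*(-1/91)*98)) = -747387/9674/13 = -747387*13/9674 = -9716031/9674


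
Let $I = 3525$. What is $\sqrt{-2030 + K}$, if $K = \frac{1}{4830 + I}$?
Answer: $\frac{i \sqrt{141706222395}}{8355} \approx 45.056 i$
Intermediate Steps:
$K = \frac{1}{8355}$ ($K = \frac{1}{4830 + 3525} = \frac{1}{8355} \approx 0.00011969$)
$\sqrt{-2030 + K} = \sqrt{-2030 + \frac{1}{8355}} = \sqrt{- \frac{16960649}{8355}} = \frac{i \sqrt{141706222395}}{8355}$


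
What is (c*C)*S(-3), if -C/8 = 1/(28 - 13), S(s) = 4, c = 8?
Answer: -256/15 ≈ -17.067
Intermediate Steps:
C = -8/15 (C = -8/(28 - 13) = -8/15 ≈ -0.53333)
(c*C)*S(-3) = (8*(-8/15))*4 = -64/15*4 = -256/15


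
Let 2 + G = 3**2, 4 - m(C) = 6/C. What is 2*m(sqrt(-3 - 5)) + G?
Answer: 15 + 3*I*sqrt(2) ≈ 15.0 + 4.2426*I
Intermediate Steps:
m(C) = 4 - 6/C
G = 7 (G = -2 + 3**2 = -2 + 9 = 7)
2*m(sqrt(-3 - 5)) + G = 2*(4 - 6/sqrt(-3 - 5)) + 7 = 2*(4 - 6*(-I*sqrt(2)/4)) + 7 = 2*(4 - (-3)*I*sqrt(2)/2) + 7 = 2*(4 + 3*I*sqrt(2)/2) + 7 = (8 + 3*I*sqrt(2)) + 7 = 15 + 3*I*sqrt(2)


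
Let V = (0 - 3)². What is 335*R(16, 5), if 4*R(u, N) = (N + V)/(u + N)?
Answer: 335/6 ≈ 55.833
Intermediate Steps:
V = 9 (V = (-3)² = 9)
R(u, N) = (9 + N)/(4*(N + u)) (R(u, N) = ((N + 9)/(u + N))/4 = ((9 + N)/(N + u))/4 = (9 + N)/(4*(N + u)))
335*R(16, 5) = 335*((9 + 5)/(4*(5 + 16))) = 335*((¼)*14/21) = 335*((¼)*(1/21)*14) = 335*(⅙) = 335/6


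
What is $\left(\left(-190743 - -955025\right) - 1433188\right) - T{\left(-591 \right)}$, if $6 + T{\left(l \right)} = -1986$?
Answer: $-666914$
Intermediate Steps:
$T{\left(l \right)} = -1992$ ($T{\left(l \right)} = -6 - 1986 = -1992$)
$\left(\left(-190743 - -955025\right) - 1433188\right) - T{\left(-591 \right)} = \left(\left(-190743 - -955025\right) - 1433188\right) - -1992 = \left(\left(-190743 + 955025\right) - 1433188\right) + 1992 = \left(764282 - 1433188\right) + 1992 = -668906 + 1992 = -666914$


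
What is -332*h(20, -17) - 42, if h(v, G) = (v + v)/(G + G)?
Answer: 5926/17 ≈ 348.59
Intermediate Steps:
h(v, G) = v/G (h(v, G) = (2*v)/((2*G)) = (2*v)*(1/(2*G)) = v/G)
-332*h(20, -17) - 42 = -6640/(-17) - 42 = -6640*(-1)/17 - 42 = -332*(-20/17) - 42 = 6640/17 - 42 = 5926/17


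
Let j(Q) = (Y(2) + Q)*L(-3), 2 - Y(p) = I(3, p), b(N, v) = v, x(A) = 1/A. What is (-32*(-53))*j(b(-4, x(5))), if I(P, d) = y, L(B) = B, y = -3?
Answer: -132288/5 ≈ -26458.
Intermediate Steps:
I(P, d) = -3
Y(p) = 5 (Y(p) = 2 - 1*(-3) = 2 + 3 = 5)
j(Q) = -15 - 3*Q (j(Q) = (5 + Q)*(-3) = -15 - 3*Q)
(-32*(-53))*j(b(-4, x(5))) = (-32*(-53))*(-15 - 3/5) = 1696*(-15 - 3*⅕) = 1696*(-15 - ⅗) = 1696*(-78/5) = -132288/5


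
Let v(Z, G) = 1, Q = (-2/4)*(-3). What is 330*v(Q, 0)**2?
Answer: 330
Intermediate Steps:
Q = 3/2 (Q = ((1/4)*(-2))*(-3) = -1/2*(-3) = 3/2 ≈ 1.5000)
330*v(Q, 0)**2 = 330*1**2 = 330*1 = 330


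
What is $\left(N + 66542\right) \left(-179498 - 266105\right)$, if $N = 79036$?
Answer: $-64869993534$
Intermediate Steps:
$\left(N + 66542\right) \left(-179498 - 266105\right) = \left(79036 + 66542\right) \left(-179498 - 266105\right) = 145578 \left(-445603\right) = -64869993534$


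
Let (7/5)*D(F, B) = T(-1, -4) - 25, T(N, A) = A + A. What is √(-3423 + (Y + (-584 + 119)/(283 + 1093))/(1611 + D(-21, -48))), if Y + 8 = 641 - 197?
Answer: I*√3125744281757433/955632 ≈ 58.504*I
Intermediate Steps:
T(N, A) = 2*A
D(F, B) = -165/7 (D(F, B) = 5*(2*(-4) - 25)/7 = 5*(-8 - 25)/7 = (5/7)*(-33) = -165/7)
Y = 436 (Y = -8 + (641 - 197) = -8 + 444 = 436)
√(-3423 + (Y + (-584 + 119)/(283 + 1093))/(1611 + D(-21, -48))) = √(-3423 + (436 + (-584 + 119)/(283 + 1093))/(1611 - 165/7)) = √(-3423 + (436 - 465/1376)/(11112/7)) = √(-3423 + (436 - 465*1/1376)*(7/11112)) = √(-3423 + (436 - 465/1376)*(7/11112)) = √(-3423 + (599471/1376)*(7/11112)) = √(-3423 + 4196297/15290112) = √(-52333857079/15290112) = I*√3125744281757433/955632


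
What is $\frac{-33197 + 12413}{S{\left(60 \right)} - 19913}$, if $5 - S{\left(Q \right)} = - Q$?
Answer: $\frac{866}{827} \approx 1.0472$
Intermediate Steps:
$S{\left(Q \right)} = 5 + Q$ ($S{\left(Q \right)} = 5 - - Q = 5 + Q$)
$\frac{-33197 + 12413}{S{\left(60 \right)} - 19913} = \frac{-33197 + 12413}{\left(5 + 60\right) - 19913} = - \frac{20784}{65 - 19913} = - \frac{20784}{-19848} = \left(-20784\right) \left(- \frac{1}{19848}\right) = \frac{866}{827}$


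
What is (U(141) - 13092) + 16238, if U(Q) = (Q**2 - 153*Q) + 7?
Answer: 1461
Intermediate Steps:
U(Q) = 7 + Q**2 - 153*Q
(U(141) - 13092) + 16238 = ((7 + 141**2 - 153*141) - 13092) + 16238 = ((7 + 19881 - 21573) - 13092) + 16238 = (-1685 - 13092) + 16238 = -14777 + 16238 = 1461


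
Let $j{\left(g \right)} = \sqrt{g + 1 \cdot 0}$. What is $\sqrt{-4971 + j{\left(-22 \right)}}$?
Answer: $\sqrt{-4971 + i \sqrt{22}} \approx 0.0333 + 70.505 i$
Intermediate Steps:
$j{\left(g \right)} = \sqrt{g}$ ($j{\left(g \right)} = \sqrt{g + 0} = \sqrt{g}$)
$\sqrt{-4971 + j{\left(-22 \right)}} = \sqrt{-4971 + \sqrt{-22}} = \sqrt{-4971 + i \sqrt{22}}$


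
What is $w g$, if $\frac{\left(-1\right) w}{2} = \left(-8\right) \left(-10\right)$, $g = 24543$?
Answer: $-3926880$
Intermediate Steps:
$w = -160$ ($w = - 2 \left(\left(-8\right) \left(-10\right)\right) = \left(-2\right) 80 = -160$)
$w g = \left(-160\right) 24543 = -3926880$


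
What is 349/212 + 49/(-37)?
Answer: 2525/7844 ≈ 0.32190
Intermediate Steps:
349/212 + 49/(-37) = 349*(1/212) + 49*(-1/37) = 349/212 - 49/37 = 2525/7844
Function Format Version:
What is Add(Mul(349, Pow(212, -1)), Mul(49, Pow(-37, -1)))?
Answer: Rational(2525, 7844) ≈ 0.32190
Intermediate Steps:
Add(Mul(349, Pow(212, -1)), Mul(49, Pow(-37, -1))) = Add(Mul(349, Rational(1, 212)), Mul(49, Rational(-1, 37))) = Add(Rational(349, 212), Rational(-49, 37)) = Rational(2525, 7844)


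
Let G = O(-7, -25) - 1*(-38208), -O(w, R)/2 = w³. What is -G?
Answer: -38894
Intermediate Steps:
O(w, R) = -2*w³
G = 38894 (G = -2*(-7)³ - 1*(-38208) = -2*(-343) + 38208 = 686 + 38208 = 38894)
-G = -1*38894 = -38894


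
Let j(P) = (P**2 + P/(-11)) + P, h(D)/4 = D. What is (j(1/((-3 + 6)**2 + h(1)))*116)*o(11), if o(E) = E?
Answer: 16356/169 ≈ 96.781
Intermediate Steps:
h(D) = 4*D
j(P) = P**2 + 10*P/11 (j(P) = (P**2 - P/11) + P = P**2 + 10*P/11)
(j(1/((-3 + 6)**2 + h(1)))*116)*o(11) = (((10 + 11/((-3 + 6)**2 + 4*1))/(11*((-3 + 6)**2 + 4*1)))*116)*11 = (((10 + 11/(3**2 + 4))/(11*(3**2 + 4)))*116)*11 = (((10 + 11/(9 + 4))/(11*(9 + 4)))*116)*11 = (((1/11)*(10 + 11/13)/13)*116)*11 = (((1/11)*(1/13)*(10 + 11*(1/13)))*116)*11 = (((1/11)*(1/13)*(10 + 11/13))*116)*11 = (((1/11)*(1/13)*(141/13))*116)*11 = ((141/1859)*116)*11 = (16356/1859)*11 = 16356/169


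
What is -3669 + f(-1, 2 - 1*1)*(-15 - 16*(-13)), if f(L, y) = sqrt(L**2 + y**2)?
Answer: -3669 + 193*sqrt(2) ≈ -3396.1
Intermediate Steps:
-3669 + f(-1, 2 - 1*1)*(-15 - 16*(-13)) = -3669 + sqrt((-1)**2 + (2 - 1*1)**2)*(-15 - 16*(-13)) = -3669 + sqrt(1 + (2 - 1)**2)*(-15 + 208) = -3669 + sqrt(1 + 1**2)*193 = -3669 + sqrt(1 + 1)*193 = -3669 + sqrt(2)*193 = -3669 + 193*sqrt(2)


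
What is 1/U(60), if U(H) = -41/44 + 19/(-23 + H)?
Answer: -1628/681 ≈ -2.3906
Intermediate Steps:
U(H) = -41/44 + 19/(-23 + H) (U(H) = -41*1/44 + 19/(-23 + H) = -41/44 + 19/(-23 + H))
1/U(60) = 1/((1779 - 41*60)/(44*(-23 + 60))) = 1/((1/44)*(1779 - 2460)/37) = 1/((1/44)*(1/37)*(-681)) = 1/(-681/1628) = -1628/681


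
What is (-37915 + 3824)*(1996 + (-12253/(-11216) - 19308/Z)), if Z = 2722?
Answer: -1035592164924015/15264976 ≈ -6.7841e+7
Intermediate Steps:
(-37915 + 3824)*(1996 + (-12253/(-11216) - 19308/Z)) = (-37915 + 3824)*(1996 + (-12253/(-11216) - 19308/2722)) = -34091*(1996 + (-12253*(-1/11216) - 19308*1/2722)) = -34091*(1996 + (12253/11216 - 9654/1361)) = -34091*(1996 - 91602931/15264976) = -34091*30377289165/15264976 = -1035592164924015/15264976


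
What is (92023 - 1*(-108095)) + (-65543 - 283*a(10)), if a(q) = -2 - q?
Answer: 137971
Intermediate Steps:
(92023 - 1*(-108095)) + (-65543 - 283*a(10)) = (92023 - 1*(-108095)) + (-65543 - 283*(-2 - 1*10)) = (92023 + 108095) + (-65543 - 283*(-2 - 10)) = 200118 + (-65543 - 283*(-12)) = 200118 + (-65543 + 3396) = 200118 - 62147 = 137971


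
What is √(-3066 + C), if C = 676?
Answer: I*√2390 ≈ 48.888*I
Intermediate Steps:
√(-3066 + C) = √(-3066 + 676) = √(-2390) = I*√2390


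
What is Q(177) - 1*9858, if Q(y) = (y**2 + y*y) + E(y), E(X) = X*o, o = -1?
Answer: 52623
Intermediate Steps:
E(X) = -X (E(X) = X*(-1) = -X)
Q(y) = -y + 2*y**2 (Q(y) = (y**2 + y*y) - y = (y**2 + y**2) - y = 2*y**2 - y = -y + 2*y**2)
Q(177) - 1*9858 = 177*(-1 + 2*177) - 1*9858 = 177*(-1 + 354) - 9858 = 177*353 - 9858 = 62481 - 9858 = 52623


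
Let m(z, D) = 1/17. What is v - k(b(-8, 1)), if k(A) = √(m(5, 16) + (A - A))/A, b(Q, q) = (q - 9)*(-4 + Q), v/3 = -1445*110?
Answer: -476850 - √17/1632 ≈ -4.7685e+5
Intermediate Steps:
m(z, D) = 1/17
v = -476850 (v = 3*(-1445*110) = 3*(-158950) = -476850)
b(Q, q) = (-9 + q)*(-4 + Q)
k(A) = √17/(17*A) (k(A) = √(1/17 + (A - A))/A = √(1/17 + 0)/A = √(1/17)/A = (√17/17)/A = √17/(17*A))
v - k(b(-8, 1)) = -476850 - √17/(17*(36 - 9*(-8) - 4*1 - 8*1)) = -476850 - √17/(17*(36 + 72 - 4 - 8)) = -476850 - √17/(17*96) = -476850 - √17/1632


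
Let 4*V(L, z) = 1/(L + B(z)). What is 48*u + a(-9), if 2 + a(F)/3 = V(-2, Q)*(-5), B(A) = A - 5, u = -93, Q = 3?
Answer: -71505/16 ≈ -4469.1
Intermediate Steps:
B(A) = -5 + A
V(L, z) = 1/(4*(-5 + L + z)) (V(L, z) = 1/(4*(L + (-5 + z))) = 1/(4*(-5 + L + z)))
a(F) = -81/16 (a(F) = -6 + 3*((1/(4*(-5 - 2 + 3)))*(-5)) = -6 + 3*(((¼)/(-4))*(-5)) = -6 + 3*(((¼)*(-¼))*(-5)) = -6 + 3*(-1/16*(-5)) = -6 + 3*(5/16) = -6 + 15/16 = -81/16)
48*u + a(-9) = 48*(-93) - 81/16 = -4464 - 81/16 = -71505/16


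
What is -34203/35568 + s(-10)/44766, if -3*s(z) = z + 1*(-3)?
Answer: -19627915/20413296 ≈ -0.96153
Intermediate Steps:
s(z) = 1 - z/3 (s(z) = -(z + 1*(-3))/3 = -(z - 3)/3 = -(-3 + z)/3 = 1 - z/3)
-34203/35568 + s(-10)/44766 = -34203/35568 + (1 - 1/3*(-10))/44766 = -34203*1/35568 + (1 + 10/3)*(1/44766) = -877/912 + (13/3)*(1/44766) = -877/912 + 13/134298 = -19627915/20413296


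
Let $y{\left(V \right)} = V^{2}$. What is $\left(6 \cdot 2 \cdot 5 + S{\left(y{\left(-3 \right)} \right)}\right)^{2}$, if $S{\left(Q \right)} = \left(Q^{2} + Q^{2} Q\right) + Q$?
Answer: $772641$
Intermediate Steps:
$S{\left(Q \right)} = Q + Q^{2} + Q^{3}$ ($S{\left(Q \right)} = \left(Q^{2} + Q^{3}\right) + Q = Q + Q^{2} + Q^{3}$)
$\left(6 \cdot 2 \cdot 5 + S{\left(y{\left(-3 \right)} \right)}\right)^{2} = \left(6 \cdot 2 \cdot 5 + \left(-3\right)^{2} \left(1 + \left(-3\right)^{2} + \left(\left(-3\right)^{2}\right)^{2}\right)\right)^{2} = \left(12 \cdot 5 + 9 \left(1 + 9 + 9^{2}\right)\right)^{2} = \left(60 + 9 \left(1 + 9 + 81\right)\right)^{2} = \left(60 + 9 \cdot 91\right)^{2} = \left(60 + 819\right)^{2} = 879^{2} = 772641$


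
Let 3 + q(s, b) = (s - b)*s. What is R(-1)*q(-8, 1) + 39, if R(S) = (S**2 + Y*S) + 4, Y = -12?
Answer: 1212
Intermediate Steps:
R(S) = 4 + S**2 - 12*S (R(S) = (S**2 - 12*S) + 4 = 4 + S**2 - 12*S)
q(s, b) = -3 + s*(s - b) (q(s, b) = -3 + (s - b)*s = -3 + s*(s - b))
R(-1)*q(-8, 1) + 39 = (4 + (-1)**2 - 12*(-1))*(-3 + (-8)**2 - 1*1*(-8)) + 39 = (4 + 1 + 12)*(-3 + 64 + 8) + 39 = 17*69 + 39 = 1173 + 39 = 1212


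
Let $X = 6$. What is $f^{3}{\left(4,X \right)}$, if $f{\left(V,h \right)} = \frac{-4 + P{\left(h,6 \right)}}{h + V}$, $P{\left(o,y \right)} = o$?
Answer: $\frac{1}{125} \approx 0.008$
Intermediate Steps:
$f{\left(V,h \right)} = \frac{-4 + h}{V + h}$ ($f{\left(V,h \right)} = \frac{-4 + h}{h + V} = \frac{-4 + h}{V + h}$)
$f^{3}{\left(4,X \right)} = \left(\frac{-4 + 6}{4 + 6}\right)^{3} = \left(\frac{1}{10} \cdot 2\right)^{3} = \left(\frac{1}{5}\right)^{3} = \frac{1}{125}$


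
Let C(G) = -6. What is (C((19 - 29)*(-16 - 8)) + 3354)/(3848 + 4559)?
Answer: 3348/8407 ≈ 0.39824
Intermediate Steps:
(C((19 - 29)*(-16 - 8)) + 3354)/(3848 + 4559) = (-6 + 3354)/(3848 + 4559) = 3348/8407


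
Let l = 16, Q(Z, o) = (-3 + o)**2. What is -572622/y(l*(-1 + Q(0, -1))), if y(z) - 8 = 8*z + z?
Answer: -286311/1084 ≈ -264.12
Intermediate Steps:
y(z) = 8 + 9*z (y(z) = 8 + (8*z + z) = 8 + 9*z)
-572622/y(l*(-1 + Q(0, -1))) = -572622/(8 + 9*(16*(-1 + (-3 - 1)**2))) = -572622/(8 + 9*(16*(-1 + (-4)**2))) = -572622/(8 + 9*(16*(-1 + 16))) = -572622/(8 + 9*(16*15)) = -572622/(8 + 9*240) = -572622/(8 + 2160) = -572622/2168 = -572622*1/2168 = -286311/1084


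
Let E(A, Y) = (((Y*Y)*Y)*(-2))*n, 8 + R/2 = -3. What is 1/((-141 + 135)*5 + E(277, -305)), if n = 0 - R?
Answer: 1/1248395470 ≈ 8.0103e-10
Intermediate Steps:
R = -22 (R = -16 + 2*(-3) = -16 - 6 = -22)
n = 22 (n = 0 - 1*(-22) = 0 + 22 = 22)
E(A, Y) = -44*Y**3 (E(A, Y) = (((Y*Y)*Y)*(-2))*22 = ((Y**2*Y)*(-2))*22 = (Y**3*(-2))*22 = -2*Y**3*22 = -44*Y**3)
1/((-141 + 135)*5 + E(277, -305)) = 1/((-141 + 135)*5 - 44*(-305)**3) = 1/(-6*5 - 44*(-28372625)) = 1/(-30 + 1248395500) = 1/1248395470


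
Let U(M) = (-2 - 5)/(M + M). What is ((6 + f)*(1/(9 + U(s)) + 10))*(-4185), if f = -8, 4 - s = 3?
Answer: 937440/11 ≈ 85222.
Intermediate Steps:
s = 1 (s = 4 - 1*3 = 4 - 3 = 1)
U(M) = -7/(2*M) (U(M) = -7*1/(2*M) = -7/(2*M))
((6 + f)*(1/(9 + U(s)) + 10))*(-4185) = ((6 - 8)*(1/(9 - 7/2/1) + 10))*(-4185) = -2*(1/(9 - 7/2*1) + 10)*(-4185) = -2*(1/(9 - 7/2) + 10)*(-4185) = -2*(1/(11/2) + 10)*(-4185) = -2*(2/11 + 10)*(-4185) = -2*112/11*(-4185) = -224/11*(-4185) = 937440/11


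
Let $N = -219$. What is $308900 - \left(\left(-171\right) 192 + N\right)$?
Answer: $341951$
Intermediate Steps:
$308900 - \left(\left(-171\right) 192 + N\right) = 308900 - \left(\left(-171\right) 192 - 219\right) = 308900 - \left(-32832 - 219\right) = 308900 - -33051 = 308900 + 33051 = 341951$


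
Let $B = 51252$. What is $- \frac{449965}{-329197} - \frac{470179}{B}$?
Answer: $- \frac{131719910083}{16872004644} \approx -7.807$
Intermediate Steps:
$- \frac{449965}{-329197} - \frac{470179}{B} = - \frac{449965}{-329197} - \frac{470179}{51252} = \left(-449965\right) \left(- \frac{1}{329197}\right) - \frac{470179}{51252} = \frac{449965}{329197} - \frac{470179}{51252} = - \frac{131719910083}{16872004644}$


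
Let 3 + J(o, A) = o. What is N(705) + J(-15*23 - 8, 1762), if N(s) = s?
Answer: 349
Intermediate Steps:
J(o, A) = -3 + o
N(705) + J(-15*23 - 8, 1762) = 705 + (-3 + (-15*23 - 8)) = 705 + (-3 + (-345 - 8)) = 705 + (-3 - 353) = 705 - 356 = 349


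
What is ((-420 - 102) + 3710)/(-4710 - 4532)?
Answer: -1594/4621 ≈ -0.34495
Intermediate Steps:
((-420 - 102) + 3710)/(-4710 - 4532) = (-522 + 3710)/(-9242) = 3188*(-1/9242) = -1594/4621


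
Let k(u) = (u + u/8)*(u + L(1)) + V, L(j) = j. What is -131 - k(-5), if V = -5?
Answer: -297/2 ≈ -148.50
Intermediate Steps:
k(u) = -5 + 9*u*(1 + u)/8 (k(u) = (u + u/8)*(u + 1) - 5 = (u + u*(⅛))*(1 + u) - 5 = (u + u/8)*(1 + u) - 5 = (9*u/8)*(1 + u) - 5 = 9*u*(1 + u)/8 - 5 = -5 + 9*u*(1 + u)/8)
-131 - k(-5) = -131 - (-5 + (9/8)*(-5) + (9/8)*(-5)²) = -131 - (-5 - 45/8 + (9/8)*25) = -131 - (-5 - 45/8 + 225/8) = -131 - 1*35/2 = -131 - 35/2 = -297/2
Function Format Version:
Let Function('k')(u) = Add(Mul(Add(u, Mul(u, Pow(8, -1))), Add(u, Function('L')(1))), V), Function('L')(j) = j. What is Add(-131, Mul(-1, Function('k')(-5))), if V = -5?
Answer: Rational(-297, 2) ≈ -148.50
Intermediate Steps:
Function('k')(u) = Add(-5, Mul(Rational(9, 8), u, Add(1, u))) (Function('k')(u) = Add(Mul(Add(u, Mul(u, Pow(8, -1))), Add(u, 1)), -5) = Add(Mul(Add(u, Mul(u, Rational(1, 8))), Add(1, u)), -5) = Add(Mul(Add(u, Mul(Rational(1, 8), u)), Add(1, u)), -5) = Add(Mul(Mul(Rational(9, 8), u), Add(1, u)), -5) = Add(Mul(Rational(9, 8), u, Add(1, u)), -5) = Add(-5, Mul(Rational(9, 8), u, Add(1, u))))
Add(-131, Mul(-1, Function('k')(-5))) = Add(-131, Mul(-1, Add(-5, Mul(Rational(9, 8), -5), Mul(Rational(9, 8), Pow(-5, 2))))) = Add(-131, Mul(-1, Add(-5, Rational(-45, 8), Mul(Rational(9, 8), 25)))) = Add(-131, Mul(-1, Add(-5, Rational(-45, 8), Rational(225, 8)))) = Add(-131, Mul(-1, Rational(35, 2))) = Add(-131, Rational(-35, 2)) = Rational(-297, 2)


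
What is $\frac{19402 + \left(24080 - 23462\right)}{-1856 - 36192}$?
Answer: $- \frac{5005}{9512} \approx -0.52618$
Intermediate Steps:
$\frac{19402 + \left(24080 - 23462\right)}{-1856 - 36192} = \frac{19402 + \left(24080 - 23462\right)}{-38048} = \left(19402 + 618\right) \left(- \frac{1}{38048}\right) = 20020 \left(- \frac{1}{38048}\right) = - \frac{5005}{9512}$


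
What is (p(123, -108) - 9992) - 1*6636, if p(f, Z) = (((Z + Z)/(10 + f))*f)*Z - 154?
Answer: 637338/133 ≈ 4792.0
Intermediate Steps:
p(f, Z) = -154 + 2*f*Z**2/(10 + f) (p(f, Z) = (((2*Z)/(10 + f))*f)*Z - 154 = ((2*Z/(10 + f))*f)*Z - 154 = (2*Z*f/(10 + f))*Z - 154 = 2*f*Z**2/(10 + f) - 154 = -154 + 2*f*Z**2/(10 + f))
(p(123, -108) - 9992) - 1*6636 = (2*(-770 - 77*123 + 123*(-108)**2)/(10 + 123) - 9992) - 1*6636 = (2*(-770 - 9471 + 123*11664)/133 - 9992) - 6636 = (2*(1/133)*(-770 - 9471 + 1434672) - 9992) - 6636 = (2*(1/133)*1424431 - 9992) - 6636 = (2848862/133 - 9992) - 6636 = 1519926/133 - 6636 = 637338/133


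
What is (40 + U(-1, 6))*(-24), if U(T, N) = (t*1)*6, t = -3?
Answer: -528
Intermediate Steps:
U(T, N) = -18 (U(T, N) = -3*1*6 = -3*6 = -18)
(40 + U(-1, 6))*(-24) = (40 - 18)*(-24) = 22*(-24) = -528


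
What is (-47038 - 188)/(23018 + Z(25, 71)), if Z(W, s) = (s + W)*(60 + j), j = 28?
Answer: -23613/15733 ≈ -1.5009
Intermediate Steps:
Z(W, s) = 88*W + 88*s (Z(W, s) = (s + W)*(60 + 28) = (W + s)*88 = 88*W + 88*s)
(-47038 - 188)/(23018 + Z(25, 71)) = (-47038 - 188)/(23018 + (88*25 + 88*71)) = -47226/(23018 + (2200 + 6248)) = -47226/(23018 + 8448) = -47226/31466 = -47226*1/31466 = -23613/15733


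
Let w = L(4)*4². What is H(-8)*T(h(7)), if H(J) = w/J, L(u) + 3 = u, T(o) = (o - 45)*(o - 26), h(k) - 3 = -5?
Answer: -2632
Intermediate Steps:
h(k) = -2 (h(k) = 3 - 5 = -2)
T(o) = (-45 + o)*(-26 + o)
L(u) = -3 + u
w = 16 (w = (-3 + 4)*4² = 1*16 = 16)
H(J) = 16/J
H(-8)*T(h(7)) = (16/(-8))*(1170 + (-2)² - 71*(-2)) = (16*(-⅛))*(1170 + 4 + 142) = -2*1316 = -2632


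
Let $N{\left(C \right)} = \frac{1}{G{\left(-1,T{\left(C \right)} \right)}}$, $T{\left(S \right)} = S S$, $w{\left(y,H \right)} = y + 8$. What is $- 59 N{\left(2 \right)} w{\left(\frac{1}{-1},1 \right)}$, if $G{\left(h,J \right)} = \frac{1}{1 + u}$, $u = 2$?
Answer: $-1239$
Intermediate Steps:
$w{\left(y,H \right)} = 8 + y$
$T{\left(S \right)} = S^{2}$
$G{\left(h,J \right)} = \frac{1}{3}$ ($G{\left(h,J \right)} = \frac{1}{1 + 2} = \frac{1}{3}$)
$N{\left(C \right)} = 3$ ($N{\left(C \right)} = \frac{1}{\frac{1}{3}} = 3$)
$- 59 N{\left(2 \right)} w{\left(\frac{1}{-1},1 \right)} = \left(-59\right) 3 \left(8 + \frac{1}{-1}\right) = - 177 \left(8 - 1\right) = \left(-177\right) 7 = -1239$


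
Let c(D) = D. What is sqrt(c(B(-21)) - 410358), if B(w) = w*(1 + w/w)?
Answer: 60*I*sqrt(114) ≈ 640.63*I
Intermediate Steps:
B(w) = 2*w (B(w) = w*(1 + 1) = w*2 = 2*w)
sqrt(c(B(-21)) - 410358) = sqrt(2*(-21) - 410358) = sqrt(-42 - 410358) = sqrt(-410400) = 60*I*sqrt(114)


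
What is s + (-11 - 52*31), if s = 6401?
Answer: 4778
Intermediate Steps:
s + (-11 - 52*31) = 6401 + (-11 - 52*31) = 6401 + (-11 - 1612) = 6401 - 1623 = 4778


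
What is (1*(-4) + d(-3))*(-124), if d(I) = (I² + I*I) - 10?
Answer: -496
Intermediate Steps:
d(I) = -10 + 2*I² (d(I) = (I² + I²) - 10 = 2*I² - 10 = -10 + 2*I²)
(1*(-4) + d(-3))*(-124) = (1*(-4) + (-10 + 2*(-3)²))*(-124) = (-4 + (-10 + 2*9))*(-124) = (-4 + (-10 + 18))*(-124) = (-4 + 8)*(-124) = 4*(-124) = -496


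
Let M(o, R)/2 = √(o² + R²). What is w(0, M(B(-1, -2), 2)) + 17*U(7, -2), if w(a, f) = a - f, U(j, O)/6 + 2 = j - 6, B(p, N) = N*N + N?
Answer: -102 - 4*√2 ≈ -107.66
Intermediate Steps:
B(p, N) = N + N² (B(p, N) = N² + N = N + N²)
M(o, R) = 2*√(R² + o²) (M(o, R) = 2*√(o² + R²) = 2*√(R² + o²))
U(j, O) = -48 + 6*j (U(j, O) = -12 + 6*(j - 6) = -12 + 6*(-6 + j) = -12 + (-36 + 6*j) = -48 + 6*j)
w(0, M(B(-1, -2), 2)) + 17*U(7, -2) = (0 - 2*√(2² + (-2*(1 - 2))²)) + 17*(-48 + 6*7) = (0 - 2*√(4 + (-2*(-1))²)) + 17*(-48 + 42) = (0 - 2*√(4 + 2²)) + 17*(-6) = (0 - 2*√(4 + 4)) - 102 = (0 - 2*√8) - 102 = (0 - 2*2*√2) - 102 = (0 - 4*√2) - 102 = -4*√2 - 102 = -102 - 4*√2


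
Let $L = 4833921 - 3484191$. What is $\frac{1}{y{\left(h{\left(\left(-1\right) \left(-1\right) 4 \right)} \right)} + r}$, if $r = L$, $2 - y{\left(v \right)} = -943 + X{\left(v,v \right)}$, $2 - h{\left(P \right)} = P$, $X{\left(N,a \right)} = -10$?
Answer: $\frac{1}{1350685} \approx 7.4037 \cdot 10^{-7}$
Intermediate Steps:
$h{\left(P \right)} = 2 - P$
$y{\left(v \right)} = 955$ ($y{\left(v \right)} = 2 - \left(-943 - 10\right) = 2 - -953 = 2 + 953 = 955$)
$L = 1349730$
$r = 1349730$
$\frac{1}{y{\left(h{\left(\left(-1\right) \left(-1\right) 4 \right)} \right)} + r} = \frac{1}{955 + 1349730} = \frac{1}{1350685}$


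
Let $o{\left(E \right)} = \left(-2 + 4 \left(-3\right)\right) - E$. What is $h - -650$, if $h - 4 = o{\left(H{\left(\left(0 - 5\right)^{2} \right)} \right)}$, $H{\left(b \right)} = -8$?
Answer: $648$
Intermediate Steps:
$o{\left(E \right)} = -14 - E$ ($o{\left(E \right)} = \left(-2 - 12\right) - E = -14 - E$)
$h = -2$ ($h = 4 - 6 = -2$)
$h - -650 = -2 - -650 = -2 + 650 = 648$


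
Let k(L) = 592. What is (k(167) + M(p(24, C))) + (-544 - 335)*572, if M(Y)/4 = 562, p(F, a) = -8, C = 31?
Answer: -499948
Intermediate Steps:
M(Y) = 2248 (M(Y) = 4*562 = 2248)
(k(167) + M(p(24, C))) + (-544 - 335)*572 = (592 + 2248) + (-544 - 335)*572 = 2840 - 879*572 = 2840 - 502788 = -499948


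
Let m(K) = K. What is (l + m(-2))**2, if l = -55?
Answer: 3249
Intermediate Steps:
(l + m(-2))**2 = (-55 - 2)**2 = (-57)**2 = 3249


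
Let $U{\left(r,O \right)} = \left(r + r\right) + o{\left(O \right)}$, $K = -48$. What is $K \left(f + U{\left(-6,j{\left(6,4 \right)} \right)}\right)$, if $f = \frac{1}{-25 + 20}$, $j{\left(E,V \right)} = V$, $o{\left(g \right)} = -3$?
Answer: $\frac{3648}{5} \approx 729.6$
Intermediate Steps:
$f = - \frac{1}{5}$ ($f = \frac{1}{-5} = - \frac{1}{5} \approx -0.2$)
$U{\left(r,O \right)} = -3 + 2 r$ ($U{\left(r,O \right)} = \left(r + r\right) - 3 = 2 r - 3 = -3 + 2 r$)
$K \left(f + U{\left(-6,j{\left(6,4 \right)} \right)}\right) = - 48 \left(- \frac{1}{5} + \left(-3 + 2 \left(-6\right)\right)\right) = - 48 \left(- \frac{1}{5} - 15\right) = \left(-48\right) \left(- \frac{76}{5}\right) = \frac{3648}{5}$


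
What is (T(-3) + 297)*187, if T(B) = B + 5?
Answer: 55913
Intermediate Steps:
T(B) = 5 + B
(T(-3) + 297)*187 = ((5 - 3) + 297)*187 = (2 + 297)*187 = 299*187 = 55913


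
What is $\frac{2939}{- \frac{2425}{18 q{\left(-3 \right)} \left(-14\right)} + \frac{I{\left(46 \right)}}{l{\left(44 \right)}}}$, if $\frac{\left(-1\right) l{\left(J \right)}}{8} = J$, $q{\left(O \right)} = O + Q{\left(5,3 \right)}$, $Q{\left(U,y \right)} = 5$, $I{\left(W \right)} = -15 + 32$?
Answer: $\frac{65175264}{105629} \approx 617.02$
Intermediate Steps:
$I{\left(W \right)} = 17$
$q{\left(O \right)} = 5 + O$ ($q{\left(O \right)} = O + 5 = 5 + O$)
$l{\left(J \right)} = - 8 J$
$\frac{2939}{- \frac{2425}{18 q{\left(-3 \right)} \left(-14\right)} + \frac{I{\left(46 \right)}}{l{\left(44 \right)}}} = \frac{2939}{- \frac{2425}{18 \left(5 - 3\right) \left(-14\right)} + \frac{17}{\left(-8\right) 44}} = \frac{2939}{- \frac{2425}{18 \cdot 2 \left(-14\right)} + \frac{17}{-352}} = \frac{2939}{- \frac{2425}{36 \left(-14\right)} + 17 \left(- \frac{1}{352}\right)} = \frac{2939}{- \frac{2425}{-504} - \frac{17}{352}} = \frac{2939}{\left(-2425\right) \left(- \frac{1}{504}\right) - \frac{17}{352}} = \frac{2939}{\frac{2425}{504} - \frac{17}{352}} = \frac{2939}{\frac{105629}{22176}} = 2939 \cdot \frac{22176}{105629} = \frac{65175264}{105629}$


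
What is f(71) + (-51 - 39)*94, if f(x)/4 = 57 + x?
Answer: -7948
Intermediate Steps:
f(x) = 228 + 4*x (f(x) = 4*(57 + x) = 228 + 4*x)
f(71) + (-51 - 39)*94 = (228 + 4*71) + (-51 - 39)*94 = (228 + 284) - 90*94 = 512 - 8460 = -7948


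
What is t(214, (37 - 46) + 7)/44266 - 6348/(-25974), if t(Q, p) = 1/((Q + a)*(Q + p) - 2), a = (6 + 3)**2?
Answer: 976289641531/3994667156844 ≈ 0.24440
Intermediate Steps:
a = 81 (a = 9**2 = 81)
t(Q, p) = 1/(-2 + (81 + Q)*(Q + p)) (t(Q, p) = 1/((Q + 81)*(Q + p) - 2) = 1/((81 + Q)*(Q + p) - 2) = 1/(-2 + (81 + Q)*(Q + p)))
t(214, (37 - 46) + 7)/44266 - 6348/(-25974) = 1/((-2 + 214**2 + 81*214 + 81*((37 - 46) + 7) + 214*((37 - 46) + 7))*44266) - 6348/(-25974) = (1/44266)/(-2 + 45796 + 17334 + 81*(-9 + 7) + 214*(-9 + 7)) - 6348*(-1/25974) = (1/44266)/(-2 + 45796 + 17334 + 81*(-2) + 214*(-2)) + 1058/4329 = (1/44266)/(-2 + 45796 + 17334 - 162 - 428) + 1058/4329 = (1/44266)/62538 + 1058/4329 = (1/62538)*(1/44266) + 1058/4329 = 1/2768307108 + 1058/4329 = 976289641531/3994667156844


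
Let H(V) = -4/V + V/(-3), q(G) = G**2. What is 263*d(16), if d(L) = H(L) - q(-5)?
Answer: -96521/12 ≈ -8043.4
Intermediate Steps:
H(V) = -4/V - V/3 (H(V) = -4/V + V*(-1/3) = -4/V - V/3)
d(L) = -25 - 4/L - L/3 (d(L) = (-4/L - L/3) - 1*(-5)**2 = (-4/L - L/3) - 1*25 = (-4/L - L/3) - 25 = -25 - 4/L - L/3)
263*d(16) = 263*(-25 - 4/16 - 1/3*16) = 263*(-25 - 4*1/16 - 16/3) = 263*(-25 - 1/4 - 16/3) = 263*(-367/12) = -96521/12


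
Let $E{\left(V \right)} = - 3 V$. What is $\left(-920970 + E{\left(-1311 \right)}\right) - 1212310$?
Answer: $-2129347$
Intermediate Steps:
$\left(-920970 + E{\left(-1311 \right)}\right) - 1212310 = \left(-920970 - -3933\right) - 1212310 = \left(-920970 + 3933\right) - 1212310 = -917037 - 1212310 = -2129347$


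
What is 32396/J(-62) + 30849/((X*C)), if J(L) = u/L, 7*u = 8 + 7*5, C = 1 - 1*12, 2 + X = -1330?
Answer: -68667933607/210012 ≈ -3.2697e+5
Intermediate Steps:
X = -1332 (X = -2 - 1330 = -1332)
C = -11 (C = 1 - 12 = -11)
u = 43/7 (u = (8 + 7*5)/7 = (8 + 35)/7 = (⅐)*43 = 43/7 ≈ 6.1429)
J(L) = 43/(7*L)
32396/J(-62) + 30849/((X*C)) = 32396/(((43/7)/(-62))) + 30849/((-1332*(-11))) = 32396/(((43/7)*(-1/62))) + 30849/14652 = 32396/(-43/434) + 30849*(1/14652) = 32396*(-434/43) + 10283/4884 = -14059864/43 + 10283/4884 = -68667933607/210012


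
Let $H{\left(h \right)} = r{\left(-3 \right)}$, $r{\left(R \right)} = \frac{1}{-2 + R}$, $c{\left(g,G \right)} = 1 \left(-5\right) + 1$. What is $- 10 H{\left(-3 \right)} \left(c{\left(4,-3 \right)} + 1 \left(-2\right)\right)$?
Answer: $-12$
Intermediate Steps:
$c{\left(g,G \right)} = -4$ ($c{\left(g,G \right)} = -5 + 1 = -4$)
$H{\left(h \right)} = - \frac{1}{5}$ ($H{\left(h \right)} = \frac{1}{-2 - 3} = \frac{1}{-5} = - \frac{1}{5}$)
$- 10 H{\left(-3 \right)} \left(c{\left(4,-3 \right)} + 1 \left(-2\right)\right) = \left(-10\right) \left(- \frac{1}{5}\right) \left(-4 + 1 \left(-2\right)\right) = 2 \left(-4 - 2\right) = 2 \left(-6\right) = -12$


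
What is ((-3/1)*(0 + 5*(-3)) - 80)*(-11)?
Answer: 385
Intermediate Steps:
((-3/1)*(0 + 5*(-3)) - 80)*(-11) = ((-3*1)*(0 - 15) - 80)*(-11) = (-3*(-15) - 80)*(-11) = (45 - 80)*(-11) = -35*(-11) = 385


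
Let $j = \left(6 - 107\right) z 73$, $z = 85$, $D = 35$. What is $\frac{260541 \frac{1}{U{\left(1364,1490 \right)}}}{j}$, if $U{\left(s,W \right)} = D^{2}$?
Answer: $- \frac{260541}{767713625} \approx -0.00033937$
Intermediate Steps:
$U{\left(s,W \right)} = 1225$ ($U{\left(s,W \right)} = 35^{2} = 1225$)
$j = -626705$ ($j = \left(6 - 107\right) 85 \cdot 73 = \left(-101\right) 85 \cdot 73 = \left(-8585\right) 73 = -626705$)
$\frac{260541 \frac{1}{U{\left(1364,1490 \right)}}}{j} = \frac{260541 \cdot \frac{1}{1225}}{-626705} = 260541 \cdot \frac{1}{1225} \left(- \frac{1}{626705}\right) = \frac{260541}{1225} \left(- \frac{1}{626705}\right) = - \frac{260541}{767713625}$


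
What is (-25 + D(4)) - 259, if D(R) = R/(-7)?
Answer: -1992/7 ≈ -284.57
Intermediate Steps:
D(R) = -R/7 (D(R) = R*(-⅐) = -R/7)
(-25 + D(4)) - 259 = (-25 - ⅐*4) - 259 = (-25 - 4/7) - 259 = -179/7 - 259 = -1992/7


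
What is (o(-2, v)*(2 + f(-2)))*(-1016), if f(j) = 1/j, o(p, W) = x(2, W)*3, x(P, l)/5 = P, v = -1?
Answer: -45720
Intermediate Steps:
x(P, l) = 5*P
o(p, W) = 30 (o(p, W) = (5*2)*3 = 10*3 = 30)
(o(-2, v)*(2 + f(-2)))*(-1016) = (30*(2 + 1/(-2)))*(-1016) = (30*(2 - 1/2))*(-1016) = (30*(3/2))*(-1016) = 45*(-1016) = -45720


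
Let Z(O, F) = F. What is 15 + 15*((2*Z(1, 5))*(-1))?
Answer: -135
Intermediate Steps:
15 + 15*((2*Z(1, 5))*(-1)) = 15 + 15*((2*5)*(-1)) = 15 + 15*(10*(-1)) = 15 + 15*(-10) = 15 - 150 = -135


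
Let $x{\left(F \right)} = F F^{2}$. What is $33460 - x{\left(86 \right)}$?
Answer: $-602596$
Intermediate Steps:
$x{\left(F \right)} = F^{3}$
$33460 - x{\left(86 \right)} = 33460 - 86^{3} = 33460 - 636056 = -602596$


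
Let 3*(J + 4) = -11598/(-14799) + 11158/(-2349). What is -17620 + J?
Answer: -612706447204/34762851 ≈ -17625.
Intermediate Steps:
J = -185012584/34762851 (J = -4 + (-11598/(-14799) + 11158/(-2349))/3 = -4 + (-11598*(-1/14799) + 11158*(-1/2349))/3 = -4 + (3866/4933 - 11158/2349)/3 = -4 + (1/3)*(-45961180/11587617) = -4 - 45961180/34762851 = -185012584/34762851 ≈ -5.3221)
-17620 + J = -17620 - 185012584/34762851 = -612706447204/34762851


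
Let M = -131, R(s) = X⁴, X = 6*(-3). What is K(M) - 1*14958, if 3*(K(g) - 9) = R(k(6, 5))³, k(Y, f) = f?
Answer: 385610460460443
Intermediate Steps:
X = -18
R(s) = 104976 (R(s) = (-18)⁴ = 104976)
K(g) = 385610460475401 (K(g) = 9 + (⅓)*104976³ = 9 + (⅓)*1156831381426176 = 9 + 385610460475392 = 385610460475401)
K(M) - 1*14958 = 385610460475401 - 1*14958 = 385610460475401 - 14958 = 385610460460443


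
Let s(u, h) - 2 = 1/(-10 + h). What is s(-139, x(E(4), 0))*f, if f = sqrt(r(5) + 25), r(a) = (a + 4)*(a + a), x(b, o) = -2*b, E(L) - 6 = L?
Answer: 59*sqrt(115)/30 ≈ 21.090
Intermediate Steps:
E(L) = 6 + L
s(u, h) = 2 + 1/(-10 + h)
r(a) = 2*a*(4 + a) (r(a) = (4 + a)*(2*a) = 2*a*(4 + a))
f = sqrt(115) (f = sqrt(2*5*(4 + 5) + 25) = sqrt(2*5*9 + 25) = sqrt(90 + 25) = sqrt(115) ≈ 10.724)
s(-139, x(E(4), 0))*f = ((-19 + 2*(-2*(6 + 4)))/(-10 - 2*(6 + 4)))*sqrt(115) = ((-19 + 2*(-2*10))/(-10 - 2*10))*sqrt(115) = ((-19 + 2*(-20))/(-10 - 20))*sqrt(115) = ((-19 - 40)/(-30))*sqrt(115) = (-1/30*(-59))*sqrt(115) = 59*sqrt(115)/30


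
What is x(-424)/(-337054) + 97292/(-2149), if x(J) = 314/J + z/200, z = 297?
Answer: -347602189298559/7677887887600 ≈ -45.273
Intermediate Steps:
x(J) = 297/200 + 314/J (x(J) = 314/J + 297/200 = 297/200 + 314/J)
x(-424)/(-337054) + 97292/(-2149) = (297/200 + 314/(-424))/(-337054) + 97292/(-2149) = (297/200 + 314*(-1/424))*(-1/337054) + 97292*(-1/2149) = (297/200 - 157/212)*(-1/337054) - 97292/2149 = (7891/10600)*(-1/337054) - 97292/2149 = -7891/3572772400 - 97292/2149 = -347602189298559/7677887887600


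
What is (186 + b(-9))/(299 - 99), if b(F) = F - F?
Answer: 93/100 ≈ 0.93000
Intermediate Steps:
b(F) = 0
(186 + b(-9))/(299 - 99) = (186 + 0)/(299 - 99) = 186/200 = 186*(1/200) = 93/100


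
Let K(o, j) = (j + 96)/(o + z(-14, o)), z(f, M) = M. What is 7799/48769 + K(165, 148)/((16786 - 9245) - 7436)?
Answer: 20152499/120703275 ≈ 0.16696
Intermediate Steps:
K(o, j) = (96 + j)/(2*o) (K(o, j) = (j + 96)/(o + o) = (96 + j)/((2*o)) = (96 + j)*(1/(2*o)) = (96 + j)/(2*o))
7799/48769 + K(165, 148)/((16786 - 9245) - 7436) = 7799/48769 + ((1/2)*(96 + 148)/165)/((16786 - 9245) - 7436) = 7799*(1/48769) + ((1/2)*(1/165)*244)/(7541 - 7436) = 7799/48769 + (122/165)/105 = 7799/48769 + (122/165)*(1/105) = 7799/48769 + 122/17325 = 20152499/120703275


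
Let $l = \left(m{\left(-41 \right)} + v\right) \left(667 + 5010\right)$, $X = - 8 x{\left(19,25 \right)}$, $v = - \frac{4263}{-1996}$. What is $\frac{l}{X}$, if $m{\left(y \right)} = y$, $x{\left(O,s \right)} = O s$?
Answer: $\frac{440381921}{7584800} \approx 58.061$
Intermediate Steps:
$v = \frac{4263}{1996}$ ($v = \left(-4263\right) \left(- \frac{1}{1996}\right) = \frac{4263}{1996} \approx 2.1358$)
$X = -3800$ ($X = - 8 \cdot 19 \cdot 25 = \left(-8\right) 475 = -3800$)
$l = - \frac{440381921}{1996}$ ($l = \left(-41 + \frac{4263}{1996}\right) \left(667 + 5010\right) = \left(- \frac{77573}{1996}\right) 5677 = - \frac{440381921}{1996} \approx -2.2063 \cdot 10^{5}$)
$\frac{l}{X} = - \frac{440381921}{1996 \left(-3800\right)} = \left(- \frac{440381921}{1996}\right) \left(- \frac{1}{3800}\right) = \frac{440381921}{7584800}$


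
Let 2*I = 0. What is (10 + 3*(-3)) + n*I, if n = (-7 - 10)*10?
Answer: 1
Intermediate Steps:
I = 0 (I = (½)*0 = 0)
n = -170 (n = -17*10 = -170)
(10 + 3*(-3)) + n*I = (10 + 3*(-3)) - 170*0 = (10 - 9) + 0 = 1 + 0 = 1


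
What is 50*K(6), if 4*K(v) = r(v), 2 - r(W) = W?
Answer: -50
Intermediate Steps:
r(W) = 2 - W
K(v) = ½ - v/4 (K(v) = (2 - v)/4 = ½ - v/4)
50*K(6) = 50*(½ - ¼*6) = 50*(½ - 3/2) = 50*(-1) = -50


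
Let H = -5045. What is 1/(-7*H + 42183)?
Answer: 1/77498 ≈ 1.2904e-5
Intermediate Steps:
1/(-7*H + 42183) = 1/(-7*(-5045) + 42183) = 1/(35315 + 42183) = 1/77498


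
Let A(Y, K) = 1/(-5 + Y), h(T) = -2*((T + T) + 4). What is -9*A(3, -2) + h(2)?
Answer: -23/2 ≈ -11.500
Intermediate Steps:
h(T) = -8 - 4*T (h(T) = -2*(2*T + 4) = -2*(4 + 2*T) = -8 - 4*T)
-9*A(3, -2) + h(2) = -9/(-5 + 3) + (-8 - 4*2) = -9/(-2) + (-8 - 8) = -9*(-½) - 16 = 9/2 - 16 = -23/2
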